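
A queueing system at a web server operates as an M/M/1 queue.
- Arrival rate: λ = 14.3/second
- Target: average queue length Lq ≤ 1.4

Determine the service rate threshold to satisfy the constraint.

For M/M/1: Lq = λ²/(μ(μ-λ))
Need Lq ≤ 1.4, i.e. μ(μ-λ) ≥ λ²/1.4
μ² - 14.3μ - 204.49/1.4 ≥ 0  →  μ² - 14.3μ - 146.064286 ≥ 0
Quadratic formula (positive root): μ = [λ + √(λ² + 4×146.064286)]/2
Discriminant: 204.49 + 4×146.064286 = 788.7471, √788.7471 = 28.0846
μ ≥ (14.3 + 28.0846)/2 = 21.1923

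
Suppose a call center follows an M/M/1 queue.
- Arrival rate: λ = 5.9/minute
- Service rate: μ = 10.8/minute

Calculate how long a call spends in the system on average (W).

First, compute utilization: ρ = λ/μ = 5.9/10.8 = 0.5463
For M/M/1: W = 1/(μ-λ)
W = 1/(10.8-5.9) = 1/4.90
W = 0.2041 minutes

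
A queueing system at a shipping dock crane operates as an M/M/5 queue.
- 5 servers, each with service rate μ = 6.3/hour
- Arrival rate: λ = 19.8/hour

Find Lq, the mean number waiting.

Traffic intensity: ρ = λ/(cμ) = 19.8/(5×6.3) = 0.6286
Since ρ = 0.6286 < 1, system is stable.
Offered load a = λ/μ = cρ = 19.8/6.3 = 3.1429
P₀ = [ Σₙ₌₀^4 aⁿ/n! + a^5/(5!(1-ρ)) ]⁻¹
Σ = a^0/0! + a^1/1! + a^2/2! + a^3/3! + a^4/4! = 1.000000 + 3.142857 + 4.938776 + 5.173955 + 4.065251 = 18.3208
a^5/(5!(1-ρ)) = 306.6360/(120 × 0.3714286) = 6.8797
P₀ = 1/(18.3208 + 6.8797) = 0.03968
Lq = P₀·a^5·ρ / (5!(1-ρ)²) = 0.039682 × 306.6360 × 0.62857 / (120 × 0.13796) = 0.4620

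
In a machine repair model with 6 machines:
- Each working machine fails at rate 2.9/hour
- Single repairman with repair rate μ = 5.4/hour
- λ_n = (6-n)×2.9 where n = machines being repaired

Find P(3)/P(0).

P(3)/P(0) = ∏_{i=0}^{3-1} λ_i/μ_{i+1}
= (6-0)×2.9/5.4 × (6-1)×2.9/5.4 × (6-2)×2.9/5.4
= 18.5863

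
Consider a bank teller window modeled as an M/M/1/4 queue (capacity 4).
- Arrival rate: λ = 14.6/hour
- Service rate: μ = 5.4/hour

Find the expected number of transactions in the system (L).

ρ = λ/μ = 14.6/5.4 = 2.7037
P₀ = (1-ρ)/(1-ρ^(K+1)) = (1-2.7037)/(1-2.7037^5) = -1.7037/-143.4749 = 0.01187
P_K = P₀×ρ^K = 0.0118745 × 2.7037^4 = 0.0118745 × 53.4360 = 0.6345
L = ρ[1 - (K+1)ρ^K + Kρ^(K+1)] / [(1-ρ)(1-ρ^(K+1))]
L = 2.7037 × (1 - 5×53.4360 + 4×144.4749) / ((1 - 2.7037) × (1 - 144.4749)) = 3.4479 transactions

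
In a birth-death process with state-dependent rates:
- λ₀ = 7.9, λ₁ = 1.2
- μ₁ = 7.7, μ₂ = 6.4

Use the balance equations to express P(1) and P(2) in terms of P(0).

Balance equations:
State 0: λ₀P₀ = μ₁P₁ → P₁ = (λ₀/μ₁)P₀ = (7.9/7.7)P₀ = 1.0260P₀
State 1: P₂ = (λ₀λ₁)/(μ₁μ₂)P₀ = (7.9×1.2)/(7.7×6.4)P₀ = 0.1924P₀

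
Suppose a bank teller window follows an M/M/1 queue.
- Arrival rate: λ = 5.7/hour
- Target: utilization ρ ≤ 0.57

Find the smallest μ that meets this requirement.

ρ = λ/μ, so μ = λ/ρ
μ ≥ 5.7/0.57 = 10.0000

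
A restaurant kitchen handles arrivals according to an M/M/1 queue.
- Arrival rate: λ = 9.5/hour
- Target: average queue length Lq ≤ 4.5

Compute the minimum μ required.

For M/M/1: Lq = λ²/(μ(μ-λ))
Need Lq ≤ 4.5, i.e. μ(μ-λ) ≥ λ²/4.5
μ² - 9.5μ - 90.25/4.5 ≥ 0  →  μ² - 9.5μ - 20.055556 ≥ 0
Quadratic formula (positive root): μ = [λ + √(λ² + 4×20.055556)]/2
Discriminant: 90.25 + 4×20.055556 = 170.47222, √170.47222 = 13.056501
μ ≥ (9.5 + 13.056501)/2 = 11.2783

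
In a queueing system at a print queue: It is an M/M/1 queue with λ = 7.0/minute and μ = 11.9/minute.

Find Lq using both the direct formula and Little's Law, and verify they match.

Method 1 (direct): Lq = λ²/(μ(μ-λ)) = 49.00/(11.9 × 4.90) = 0.8403

Method 2 (Little's Law):
W = 1/(μ-λ) = 1/4.90 = 0.204082
Wq = W - 1/μ = 0.204082 - 0.0840336 = 0.120048
Lq = λWq = 7.0 × 0.120048 = 0.8403 ✔ (matches Method 1)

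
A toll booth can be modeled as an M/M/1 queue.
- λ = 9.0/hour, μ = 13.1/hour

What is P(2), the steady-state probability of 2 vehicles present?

ρ = λ/μ = 9.0/13.1 = 0.6870
P(n) = (1-ρ)ρⁿ
P(2) = (1-0.6870) × 0.6870^2
P(2) = 0.3130 × 0.4720
P(2) = 0.1477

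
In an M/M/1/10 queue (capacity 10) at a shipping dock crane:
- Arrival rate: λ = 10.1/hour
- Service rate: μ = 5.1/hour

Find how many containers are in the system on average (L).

ρ = λ/μ = 10.1/5.1 = 1.9804
P₀ = (1-ρ)/(1-ρ^(K+1)) = (1-1.9804)/(1-1.9804^11) = -0.9804/-1836.7316 = 0.0005338
P_K = P₀×ρ^K = 0.0005338 × 1.9804^10 = 0.0005338 × 927.9598 = 0.4953
L = ρ[1 - (K+1)ρ^K + Kρ^(K+1)] / [(1-ρ)(1-ρ^(K+1))]
L = 1.9804 × (1 - 11×927.9598 + 10×1837.7316) / ((1 - 1.9804) × (1 - 1837.7316)) = 8.9860 containers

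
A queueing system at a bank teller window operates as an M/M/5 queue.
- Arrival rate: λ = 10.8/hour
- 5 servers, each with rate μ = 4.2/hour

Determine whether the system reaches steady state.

Stability requires ρ = λ/(cμ) < 1
ρ = 10.8/(5 × 4.2) = 10.8/21.00 = 0.5143
Since 0.5143 < 1, the system is STABLE.
The servers are busy 51.43% of the time.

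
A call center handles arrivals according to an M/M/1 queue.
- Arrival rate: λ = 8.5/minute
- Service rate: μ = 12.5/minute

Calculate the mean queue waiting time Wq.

First, compute utilization: ρ = λ/μ = 8.5/12.5 = 0.6800
For M/M/1: Wq = λ/(μ(μ-λ))
Wq = 8.5/(12.5 × (12.5-8.5))
Wq = 8.5/(12.5 × 4.00)
Wq = 0.1700 minutes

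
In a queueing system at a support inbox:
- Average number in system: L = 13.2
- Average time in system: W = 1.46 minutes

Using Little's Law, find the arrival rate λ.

Little's Law: L = λW, so λ = L/W
λ = 13.2/1.46 = 9.0411 emails/minute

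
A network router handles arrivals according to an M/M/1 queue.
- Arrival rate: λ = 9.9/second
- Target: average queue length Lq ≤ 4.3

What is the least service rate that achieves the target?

For M/M/1: Lq = λ²/(μ(μ-λ))
Need Lq ≤ 4.3, i.e. μ(μ-λ) ≥ λ²/4.3
μ² - 9.9μ - 98.01/4.3 ≥ 0  →  μ² - 9.9μ - 22.79302 ≥ 0
Quadratic formula (positive root): μ = [λ + √(λ² + 4×22.79302)]/2
Discriminant: 98.01 + 4×22.79302 = 189.1821, √189.1821 = 13.75435
μ ≥ (9.9 + 13.75435)/2 = 11.8272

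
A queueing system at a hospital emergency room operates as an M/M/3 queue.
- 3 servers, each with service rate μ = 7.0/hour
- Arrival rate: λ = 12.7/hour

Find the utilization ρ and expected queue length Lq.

Traffic intensity: ρ = λ/(cμ) = 12.7/(3×7.0) = 0.6048
Since ρ = 0.6048 < 1, system is stable.
Offered load a = λ/μ = cρ = 12.7/7.0 = 1.8143
P₀ = [ Σₙ₌₀^2 aⁿ/n! + a^3/(3!(1-ρ)) ]⁻¹
Σ = a^0/0! + a^1/1! + a^2/2! = 1.0000 + 1.8143 + 1.6458 = 4.4601
a^3/(3!(1-ρ)) = 5.9720/(6 × 0.39524) = 2.5183
P₀ = 1/(4.4601 + 2.5183) = 0.1433
Lq = P₀·a^3·ρ / (3!(1-ρ)²) = 0.14330 × 5.9720 × 0.60476 / (6 × 0.15621) = 0.5522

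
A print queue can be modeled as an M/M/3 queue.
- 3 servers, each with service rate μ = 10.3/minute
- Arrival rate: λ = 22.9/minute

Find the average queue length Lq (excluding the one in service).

Traffic intensity: ρ = λ/(cμ) = 22.9/(3×10.3) = 0.7411
Since ρ = 0.7411 < 1, system is stable.
Offered load a = λ/μ = cρ = 22.9/10.3 = 2.2233
P₀ = [ Σₙ₌₀^2 aⁿ/n! + a^3/(3!(1-ρ)) ]⁻¹
Σ = a^0/0! + a^1/1! + a^2/2! = 1.0000 + 2.2233 + 2.4715 = 5.6948
a^3/(3!(1-ρ)) = 10.98993/(6 × 0.2588997) = 7.0748
P₀ = 1/(5.6948 + 7.0748) = 0.07831
Lq = P₀·a^3·ρ / (3!(1-ρ)²) = 0.07831 × 10.9899 × 0.7411 / (6 × 0.06703) = 1.5859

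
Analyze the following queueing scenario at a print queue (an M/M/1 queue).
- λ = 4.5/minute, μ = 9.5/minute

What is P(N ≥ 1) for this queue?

ρ = λ/μ = 4.5/9.5 = 0.4737
P(N ≥ n) = ρⁿ
P(N ≥ 1) = 0.4737^1
P(N ≥ 1) = 0.4737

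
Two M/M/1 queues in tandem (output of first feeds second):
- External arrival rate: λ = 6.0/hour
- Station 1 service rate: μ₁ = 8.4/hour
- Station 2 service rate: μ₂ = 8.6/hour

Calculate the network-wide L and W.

By Jackson's theorem, each station behaves as independent M/M/1.
Station 1: ρ₁ = 6.0/8.4 = 0.7143, L₁ = ρ₁/(1-ρ₁) = λ/(μ₁-λ) = 6.0/2.40 = 2.5000
Station 2: ρ₂ = 6.0/8.6 = 0.6977, L₂ = ρ₂/(1-ρ₂) = λ/(μ₂-λ) = 6.0/2.60 = 2.3077
Total: L = L₁ + L₂ = 2.5000 + 2.3077 = 4.8077
W = L/λ = 4.8077/6.0 = 0.8013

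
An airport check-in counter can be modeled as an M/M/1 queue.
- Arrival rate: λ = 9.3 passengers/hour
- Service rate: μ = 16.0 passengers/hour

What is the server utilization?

Server utilization: ρ = λ/μ
ρ = 9.3/16.0 = 0.5813
The server is busy 58.13% of the time.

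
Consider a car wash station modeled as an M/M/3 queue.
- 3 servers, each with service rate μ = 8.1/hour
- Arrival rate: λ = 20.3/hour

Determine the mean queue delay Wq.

Traffic intensity: ρ = λ/(cμ) = 20.3/(3×8.1) = 0.8354
Since ρ = 0.8354 < 1, system is stable.
Offered load a = λ/μ = cρ = 20.3/8.1 = 2.5062
P₀ = [ Σₙ₌₀^2 aⁿ/n! + a^3/(3!(1-ρ)) ]⁻¹
Σ = a^0/0! + a^1/1! + a^2/2! = 1.00000 + 2.50617 + 3.14045 = 6.6466
a^3/(3!(1-ρ)) = 15.7410/(6 × 0.164609) = 15.9378
P₀ = 1/(6.6466 + 15.9378) = 0.04428
Lq = P₀·a^3·ρ / (3!(1-ρ)²) = 0.044278 × 15.7410 × 0.83539 / (6 × 0.027096) = 3.5814
Wq = Lq/λ = 3.5814/20.3 = 0.1764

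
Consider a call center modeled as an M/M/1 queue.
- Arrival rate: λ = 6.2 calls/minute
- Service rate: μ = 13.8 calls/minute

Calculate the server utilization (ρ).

Server utilization: ρ = λ/μ
ρ = 6.2/13.8 = 0.4493
The server is busy 44.93% of the time.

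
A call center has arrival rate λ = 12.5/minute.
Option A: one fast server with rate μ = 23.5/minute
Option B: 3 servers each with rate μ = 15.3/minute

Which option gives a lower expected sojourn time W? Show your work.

Option A: single server μ = 23.5 (M/M/1)
  ρ_A = 12.5/23.5 = 0.5319
  W_A = 1/(μ-λ) = 1/(23.5-12.5) = 1/11.00 = 0.09091

Option B: 3 servers μ = 15.3 (M/M/3)
  ρ_B = λ/(cμ) = 12.5/(3×15.3) = 0.2723
  Offered load a = λ/μ = cρ = 12.5/15.3 = 0.8170
  P₀ = [ Σₙ₌₀^2 aⁿ/n! + a^3/(3!(1-ρ)) ]⁻¹
  Σ = a^0/0! + a^1/1! + a^2/2! = 1.0000 + 0.8170 + 0.3337 = 2.1507
  a^3/(3!(1-ρ)) = 0.5453/(6 × 0.7277) = 0.1249
  P₀ = 1/(2.1507 + 0.1249) = 0.4394
  Lq = P₀·a^3·ρ / (3!(1-ρ)²) = 0.4394 × 0.5453 × 0.2723 / (6 × 0.5295) = 0.02054
  Wq_B = Lq/λ = 0.02054/12.5 = 0.001643
  W_B = Wq_B + 1/μ = 0.001643 + 0.06536 = 0.06700

Since W_B = 0.06700 < W_A = 0.09091, Option B (multiple servers) has the shorter time in system.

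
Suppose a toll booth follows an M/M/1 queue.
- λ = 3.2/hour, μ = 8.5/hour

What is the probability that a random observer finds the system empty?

ρ = λ/μ = 3.2/8.5 = 0.3765
P(0) = 1 - ρ = 1 - 0.3765 = 0.6235
The server is idle 62.35% of the time.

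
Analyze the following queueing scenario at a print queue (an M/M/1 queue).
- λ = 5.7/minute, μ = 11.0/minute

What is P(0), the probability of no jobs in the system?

ρ = λ/μ = 5.7/11.0 = 0.5182
P(0) = 1 - ρ = 1 - 0.5182 = 0.4818
The server is idle 48.18% of the time.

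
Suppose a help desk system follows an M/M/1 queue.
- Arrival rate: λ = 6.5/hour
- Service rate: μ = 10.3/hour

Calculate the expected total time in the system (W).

First, compute utilization: ρ = λ/μ = 6.5/10.3 = 0.6311
For M/M/1: W = 1/(μ-λ)
W = 1/(10.3-6.5) = 1/3.80
W = 0.2632 hours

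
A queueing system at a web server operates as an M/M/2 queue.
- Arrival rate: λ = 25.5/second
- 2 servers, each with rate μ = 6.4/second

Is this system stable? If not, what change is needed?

Stability requires ρ = λ/(cμ) < 1
ρ = 25.5/(2 × 6.4) = 25.5/12.80 = 1.9922
Since 1.9922 ≥ 1, the system is UNSTABLE.
Need c > λ/μ = 25.5/6.4 = 3.98.
Minimum servers needed: c = 4.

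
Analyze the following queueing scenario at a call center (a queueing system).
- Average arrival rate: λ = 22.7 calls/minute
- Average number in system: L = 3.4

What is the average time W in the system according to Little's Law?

Little's Law: L = λW, so W = L/λ
W = 3.4/22.7 = 0.1498 minutes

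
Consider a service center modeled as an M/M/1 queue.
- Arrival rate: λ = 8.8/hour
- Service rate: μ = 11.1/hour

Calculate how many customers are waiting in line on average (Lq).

ρ = λ/μ = 8.8/11.1 = 0.7928
For M/M/1: Lq = λ²/(μ(μ-λ))
Lq = 77.44/(11.1 × 2.30)
Lq = 3.0333 customers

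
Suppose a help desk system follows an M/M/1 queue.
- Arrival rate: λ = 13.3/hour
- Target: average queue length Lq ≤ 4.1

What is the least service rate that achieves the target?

For M/M/1: Lq = λ²/(μ(μ-λ))
Need Lq ≤ 4.1, i.e. μ(μ-λ) ≥ λ²/4.1
μ² - 13.3μ - 176.89/4.1 ≥ 0  →  μ² - 13.3μ - 43.1439 ≥ 0
Quadratic formula (positive root): μ = [λ + √(λ² + 4×43.1439)]/2
Discriminant: 176.89 + 4×43.1439 = 349.4656, √349.4656 = 18.6940
μ ≥ (13.3 + 18.6940)/2 = 15.9970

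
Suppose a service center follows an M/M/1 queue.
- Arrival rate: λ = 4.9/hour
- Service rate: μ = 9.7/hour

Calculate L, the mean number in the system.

ρ = λ/μ = 4.9/9.7 = 0.5052
For M/M/1: L = λ/(μ-λ)
L = 4.9/(9.7-4.9) = 4.9/4.80
L = 1.0208 customers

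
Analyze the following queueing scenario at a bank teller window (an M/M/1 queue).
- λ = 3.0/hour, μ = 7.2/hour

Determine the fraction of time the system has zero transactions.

ρ = λ/μ = 3.0/7.2 = 0.4167
P(0) = 1 - ρ = 1 - 0.4167 = 0.5833
The server is idle 58.33% of the time.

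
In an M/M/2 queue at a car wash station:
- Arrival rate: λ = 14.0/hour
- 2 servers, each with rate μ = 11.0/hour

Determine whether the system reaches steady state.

Stability requires ρ = λ/(cμ) < 1
ρ = 14.0/(2 × 11.0) = 14.0/22.00 = 0.6364
Since 0.6364 < 1, the system is STABLE.
The servers are busy 63.64% of the time.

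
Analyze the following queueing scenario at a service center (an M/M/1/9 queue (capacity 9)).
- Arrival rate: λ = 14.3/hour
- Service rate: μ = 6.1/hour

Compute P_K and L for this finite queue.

ρ = λ/μ = 14.3/6.1 = 2.3443
P₀ = (1-ρ)/(1-ρ^(K+1)) = (1-2.3443)/(1-2.3443^10) = -1.3443/-5012.3944 = 0.0002682
P_K = P₀×ρ^K = 0.000268195 × 2.3443^9 = 0.000268195 × 2138.5465 = 0.5735
Blocking probability P_9 = 0.5735 (57.35%)
L = ρ[1 - (K+1)ρ^K + Kρ^(K+1)] / [(1-ρ)(1-ρ^(K+1))]
L = 2.3443 × (1 - 10×2138.5465 + 9×5013.3944) / ((1 - 2.3443) × (1 - 5013.3944)) = 8.2581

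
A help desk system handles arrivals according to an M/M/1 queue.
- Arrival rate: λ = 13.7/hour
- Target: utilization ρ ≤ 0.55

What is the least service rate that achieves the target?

ρ = λ/μ, so μ = λ/ρ
μ ≥ 13.7/0.55 = 24.9091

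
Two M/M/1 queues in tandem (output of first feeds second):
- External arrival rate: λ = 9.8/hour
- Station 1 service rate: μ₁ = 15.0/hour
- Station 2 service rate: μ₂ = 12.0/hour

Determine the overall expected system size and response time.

By Jackson's theorem, each station behaves as independent M/M/1.
Station 1: ρ₁ = 9.8/15.0 = 0.6533, L₁ = ρ₁/(1-ρ₁) = λ/(μ₁-λ) = 9.8/5.20 = 1.88462
Station 2: ρ₂ = 9.8/12.0 = 0.8167, L₂ = ρ₂/(1-ρ₂) = λ/(μ₂-λ) = 9.8/2.20 = 4.45455
Total: L = L₁ + L₂ = 1.88462 + 4.45455 = 6.3392
W = L/λ = 6.3392/9.8 = 0.6469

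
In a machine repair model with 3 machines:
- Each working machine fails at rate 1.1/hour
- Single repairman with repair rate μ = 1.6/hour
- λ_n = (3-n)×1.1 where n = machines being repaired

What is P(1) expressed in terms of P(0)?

P(1)/P(0) = ∏_{i=0}^{1-1} λ_i/μ_{i+1}
= (3-0)×1.1/1.6
= 2.0625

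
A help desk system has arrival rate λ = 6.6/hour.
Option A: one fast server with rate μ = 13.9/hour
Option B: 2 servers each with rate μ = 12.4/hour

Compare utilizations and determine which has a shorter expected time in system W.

Option A: single server μ = 13.9 (M/M/1)
  ρ_A = 6.6/13.9 = 0.4748
  W_A = 1/(μ-λ) = 1/(13.9-6.6) = 1/7.30 = 0.1370

Option B: 2 servers μ = 12.4 (M/M/2)
  ρ_B = λ/(cμ) = 6.6/(2×12.4) = 0.2661
  Offered load a = λ/μ = cρ = 6.6/12.4 = 0.5323
  P₀ = [ Σₙ₌₀^1 aⁿ/n! + a^2/(2!(1-ρ)) ]⁻¹
  Σ = a^0/0! + a^1/1! = 1.0000 + 0.5323 = 1.5323
  a^2/(2!(1-ρ)) = 0.2833/(2 × 0.7339) = 0.1930
  P₀ = 1/(1.5323 + 0.1930) = 0.5796
  Lq = P₀·a^2·ρ / (2!(1-ρ)²) = 0.57962 × 0.28330 × 0.26613 / (2 × 0.53857) = 0.04057
  Wq_B = Lq/λ = 0.04057/6.6 = 0.0061470
  W_B = Wq_B + 1/μ = 0.0061470 + 0.080645 = 0.08679

Since W_B = 0.08679 < W_A = 0.1370, Option B (multiple servers) has the shorter time in system.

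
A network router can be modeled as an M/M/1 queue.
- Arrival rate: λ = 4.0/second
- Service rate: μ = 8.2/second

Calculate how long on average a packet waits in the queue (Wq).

First, compute utilization: ρ = λ/μ = 4.0/8.2 = 0.4878
For M/M/1: Wq = λ/(μ(μ-λ))
Wq = 4.0/(8.2 × (8.2-4.0))
Wq = 4.0/(8.2 × 4.20)
Wq = 0.1161 seconds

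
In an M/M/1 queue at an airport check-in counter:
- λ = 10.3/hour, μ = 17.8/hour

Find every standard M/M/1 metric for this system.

Step 1: ρ = λ/μ = 10.3/17.8 = 0.5787
Step 2: L = λ/(μ-λ) = 10.3/7.50 = 1.3733
Step 3: Lq = λ²/(μ(μ-λ)) = 106.09/(17.8×7.50) = 0.7947
Step 4: W = 1/(μ-λ) = 1/7.50 = 0.13333
Step 5: Wq = λ/(μ(μ-λ)) = 10.3/(17.8×7.50) = 0.07715
Step 6: P(0) = 1-ρ = 0.4213
Verify: L = λW = 10.3×0.13333 = 1.3733 ✔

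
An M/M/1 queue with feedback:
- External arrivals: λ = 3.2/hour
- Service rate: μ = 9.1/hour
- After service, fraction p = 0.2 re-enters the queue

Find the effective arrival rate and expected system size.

Effective arrival rate: λ_eff = λ/(1-p) = 3.2/(1-0.2) = 3.2/0.80 = 4.0000
ρ = λ_eff/μ = 4.0000/9.1 = 0.43956
L = ρ/(1-ρ) = 0.43956/(1-0.43956) = 0.7843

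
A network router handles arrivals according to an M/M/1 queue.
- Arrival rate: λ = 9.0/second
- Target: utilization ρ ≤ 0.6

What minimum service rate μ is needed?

ρ = λ/μ, so μ = λ/ρ
μ ≥ 9.0/0.6 = 15.0000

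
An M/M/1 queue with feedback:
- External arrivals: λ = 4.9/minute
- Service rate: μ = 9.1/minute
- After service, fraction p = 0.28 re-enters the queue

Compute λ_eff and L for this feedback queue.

Effective arrival rate: λ_eff = λ/(1-p) = 4.9/(1-0.28) = 4.9/0.72 = 6.80556
ρ = λ_eff/μ = 6.80556/9.1 = 0.74786
L = ρ/(1-ρ) = 0.74786/(1-0.74786) = 2.9661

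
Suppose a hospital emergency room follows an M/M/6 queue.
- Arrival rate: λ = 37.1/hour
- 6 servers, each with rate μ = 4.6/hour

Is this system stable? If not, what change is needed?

Stability requires ρ = λ/(cμ) < 1
ρ = 37.1/(6 × 4.6) = 37.1/27.60 = 1.3442
Since 1.3442 ≥ 1, the system is UNSTABLE.
Need c > λ/μ = 37.1/4.6 = 8.07.
Minimum servers needed: c = 9.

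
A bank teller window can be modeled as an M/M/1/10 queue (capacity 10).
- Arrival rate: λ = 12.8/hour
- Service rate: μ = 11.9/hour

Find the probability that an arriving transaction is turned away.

ρ = λ/μ = 12.8/11.9 = 1.07563
P₀ = (1-ρ)/(1-ρ^(K+1)) = (1-1.07563)/(1-1.07563^11) = -0.07563/-1.2299 = 0.06149
P_K = P₀×ρ^K = 0.06149 × 1.07563^10 = 0.06149 × 2.0731 = 0.1275
Blocking probability = 12.75%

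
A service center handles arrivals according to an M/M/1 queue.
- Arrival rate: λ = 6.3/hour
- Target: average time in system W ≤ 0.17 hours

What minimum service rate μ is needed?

For M/M/1: W = 1/(μ-λ)
Need W ≤ 0.17, so 1/(μ-λ) ≤ 0.17
μ - λ ≥ 1/0.17 = 5.8824
μ ≥ 6.3 + 5.8824 = 12.1824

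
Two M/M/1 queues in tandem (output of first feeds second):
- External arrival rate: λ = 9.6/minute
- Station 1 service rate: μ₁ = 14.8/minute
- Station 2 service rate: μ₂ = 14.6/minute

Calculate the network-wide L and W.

By Jackson's theorem, each station behaves as independent M/M/1.
Station 1: ρ₁ = 9.6/14.8 = 0.6486, L₁ = ρ₁/(1-ρ₁) = λ/(μ₁-λ) = 9.6/5.20 = 1.8462
Station 2: ρ₂ = 9.6/14.6 = 0.6575, L₂ = ρ₂/(1-ρ₂) = λ/(μ₂-λ) = 9.6/5.00 = 1.9200
Total: L = L₁ + L₂ = 1.8462 + 1.9200 = 3.7662
W = L/λ = 3.7662/9.6 = 0.3923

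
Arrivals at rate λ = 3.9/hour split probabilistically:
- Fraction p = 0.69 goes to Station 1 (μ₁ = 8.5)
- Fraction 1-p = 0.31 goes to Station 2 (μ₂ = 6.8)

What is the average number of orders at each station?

Effective rates: λ₁ = 3.9×0.69 = 2.691, λ₂ = 3.9×0.31 = 1.209
Station 1: ρ₁ = 2.691/8.5 = 0.316588, L₁ = ρ₁/(1-ρ₁) = 0.316588/(1-0.316588) = 0.4632
Station 2: ρ₂ = 1.209/6.8 = 0.1778, L₂ = ρ₂/(1-ρ₂) = 0.1778/(1-0.1778) = 0.2162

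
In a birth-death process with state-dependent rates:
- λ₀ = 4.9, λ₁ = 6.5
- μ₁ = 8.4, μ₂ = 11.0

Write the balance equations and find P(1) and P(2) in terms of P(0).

Balance equations:
State 0: λ₀P₀ = μ₁P₁ → P₁ = (λ₀/μ₁)P₀ = (4.9/8.4)P₀ = 0.5833P₀
State 1: P₂ = (λ₀λ₁)/(μ₁μ₂)P₀ = (4.9×6.5)/(8.4×11.0)P₀ = 0.3447P₀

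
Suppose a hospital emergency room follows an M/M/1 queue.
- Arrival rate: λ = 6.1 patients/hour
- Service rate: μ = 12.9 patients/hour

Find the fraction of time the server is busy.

Server utilization: ρ = λ/μ
ρ = 6.1/12.9 = 0.4729
The server is busy 47.29% of the time.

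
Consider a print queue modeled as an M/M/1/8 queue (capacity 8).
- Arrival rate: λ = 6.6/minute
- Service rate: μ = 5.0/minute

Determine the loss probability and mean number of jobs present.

ρ = λ/μ = 6.6/5.0 = 1.3200
P₀ = (1-ρ)/(1-ρ^(K+1)) = (1-1.3200)/(1-1.3200^9) = -0.3200/-11.1665 = 0.02866
P_K = P₀×ρ^K = 0.028657 × 1.3200^8 = 0.028657 × 9.2170 = 0.2641
Blocking probability P_8 = 0.2641 (26.41%)
L = ρ[1 - (K+1)ρ^K + Kρ^(K+1)] / [(1-ρ)(1-ρ^(K+1))]
L = 1.3200 × (1 - 9×9.21704 + 8×12.1665) / ((1 - 1.3200) × (1 - 12.1665)) = 5.6810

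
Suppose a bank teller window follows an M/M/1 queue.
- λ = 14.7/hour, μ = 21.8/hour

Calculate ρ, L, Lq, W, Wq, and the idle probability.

Step 1: ρ = λ/μ = 14.7/21.8 = 0.6743
Step 2: L = λ/(μ-λ) = 14.7/7.10 = 2.0704
Step 3: Lq = λ²/(μ(μ-λ)) = 216.09/(21.8×7.10) = 1.3961
Step 4: W = 1/(μ-λ) = 1/7.10 = 0.140845
Step 5: Wq = λ/(μ(μ-λ)) = 14.7/(21.8×7.10) = 0.09497
Step 6: P(0) = 1-ρ = 0.3257
Verify: L = λW = 14.7×0.140845 = 2.0704 ✔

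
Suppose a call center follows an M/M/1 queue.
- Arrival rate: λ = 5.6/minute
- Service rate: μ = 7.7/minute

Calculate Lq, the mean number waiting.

ρ = λ/μ = 5.6/7.7 = 0.7273
For M/M/1: Lq = λ²/(μ(μ-λ))
Lq = 31.36/(7.7 × 2.10)
Lq = 1.9394 calls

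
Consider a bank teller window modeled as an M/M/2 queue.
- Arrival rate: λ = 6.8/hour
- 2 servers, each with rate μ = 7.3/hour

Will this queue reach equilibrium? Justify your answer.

Stability requires ρ = λ/(cμ) < 1
ρ = 6.8/(2 × 7.3) = 6.8/14.60 = 0.4658
Since 0.4658 < 1, the system is STABLE.
The servers are busy 46.58% of the time.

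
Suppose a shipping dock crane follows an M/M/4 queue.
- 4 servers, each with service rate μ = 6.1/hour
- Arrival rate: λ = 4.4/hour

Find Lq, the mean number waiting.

Traffic intensity: ρ = λ/(cμ) = 4.4/(4×6.1) = 0.1803
Since ρ = 0.1803 < 1, system is stable.
Offered load a = λ/μ = cρ = 4.4/6.1 = 0.7213
P₀ = [ Σₙ₌₀^3 aⁿ/n! + a^4/(4!(1-ρ)) ]⁻¹
Σ = a^0/0! + a^1/1! + a^2/2! + a^3/3! = 1.0000 + 0.7213 + 0.2601 + 0.06255 = 2.0440
a^4/(4!(1-ρ)) = 0.2707/(24 × 0.8197) = 0.01376
P₀ = 1/(2.0440 + 0.01376) = 0.4860
Lq = P₀·a^4·ρ / (4!(1-ρ)²) = 0.4860 × 0.2707 × 0.1803 / (24 × 0.6719) = 0.001471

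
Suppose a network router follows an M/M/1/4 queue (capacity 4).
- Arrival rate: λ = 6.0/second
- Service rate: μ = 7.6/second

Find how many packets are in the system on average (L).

ρ = λ/μ = 6.0/7.6 = 0.78947
P₀ = (1-ρ)/(1-ρ^(K+1)) = (1-0.78947)/(1-0.78947^5) = 0.21053/0.69333 = 0.3037
P_K = P₀×ρ^K = 0.3037 × 0.78947^4 = 0.3037 × 0.3885 = 0.1180
L = ρ[1 - (K+1)ρ^K + Kρ^(K+1)] / [(1-ρ)(1-ρ^(K+1))]
L = 0.78947 × (1 - 5×0.388457 + 4×0.306675) / ((1 - 0.78947) × (1 - 0.306675)) = 1.5383 packets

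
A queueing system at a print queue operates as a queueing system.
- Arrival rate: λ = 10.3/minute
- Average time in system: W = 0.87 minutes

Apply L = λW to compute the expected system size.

Little's Law: L = λW
L = 10.3 × 0.87 = 8.9610 jobs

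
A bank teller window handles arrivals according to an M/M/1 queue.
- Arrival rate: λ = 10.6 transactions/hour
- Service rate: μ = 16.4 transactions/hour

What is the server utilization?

Server utilization: ρ = λ/μ
ρ = 10.6/16.4 = 0.6463
The server is busy 64.63% of the time.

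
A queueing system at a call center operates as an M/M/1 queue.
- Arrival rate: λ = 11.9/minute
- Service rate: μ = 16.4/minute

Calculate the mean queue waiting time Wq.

First, compute utilization: ρ = λ/μ = 11.9/16.4 = 0.7256
For M/M/1: Wq = λ/(μ(μ-λ))
Wq = 11.9/(16.4 × (16.4-11.9))
Wq = 11.9/(16.4 × 4.50)
Wq = 0.1612 minutes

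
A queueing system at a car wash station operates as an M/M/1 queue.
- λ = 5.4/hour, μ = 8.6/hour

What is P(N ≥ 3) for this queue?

ρ = λ/μ = 5.4/8.6 = 0.6279
P(N ≥ n) = ρⁿ
P(N ≥ 3) = 0.6279^3
P(N ≥ 3) = 0.2476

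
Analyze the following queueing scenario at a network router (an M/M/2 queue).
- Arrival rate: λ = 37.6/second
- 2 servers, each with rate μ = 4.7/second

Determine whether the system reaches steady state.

Stability requires ρ = λ/(cμ) < 1
ρ = 37.6/(2 × 4.7) = 37.6/9.40 = 4.0000
Since 4.0000 ≥ 1, the system is UNSTABLE.
Need c > λ/μ = 37.6/4.7 = 8.00.
Minimum servers needed: c = 9.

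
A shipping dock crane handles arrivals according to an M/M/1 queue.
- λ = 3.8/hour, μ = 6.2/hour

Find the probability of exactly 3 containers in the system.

ρ = λ/μ = 3.8/6.2 = 0.6129
P(n) = (1-ρ)ρⁿ
P(3) = (1-0.6129) × 0.6129^3
P(3) = 0.38710 × 0.23023
P(3) = 0.08912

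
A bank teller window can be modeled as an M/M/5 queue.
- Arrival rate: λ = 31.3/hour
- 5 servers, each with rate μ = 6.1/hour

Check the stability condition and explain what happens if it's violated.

Stability requires ρ = λ/(cμ) < 1
ρ = 31.3/(5 × 6.1) = 31.3/30.50 = 1.0262
Since 1.0262 ≥ 1, the system is UNSTABLE.
Need c > λ/μ = 31.3/6.1 = 5.13.
Minimum servers needed: c = 6.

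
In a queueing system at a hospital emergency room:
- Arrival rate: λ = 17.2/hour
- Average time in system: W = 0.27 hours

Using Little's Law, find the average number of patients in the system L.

Little's Law: L = λW
L = 17.2 × 0.27 = 4.6440 patients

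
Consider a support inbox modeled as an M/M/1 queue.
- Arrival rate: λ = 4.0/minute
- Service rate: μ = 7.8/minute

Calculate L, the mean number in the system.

ρ = λ/μ = 4.0/7.8 = 0.5128
For M/M/1: L = λ/(μ-λ)
L = 4.0/(7.8-4.0) = 4.0/3.80
L = 1.0526 emails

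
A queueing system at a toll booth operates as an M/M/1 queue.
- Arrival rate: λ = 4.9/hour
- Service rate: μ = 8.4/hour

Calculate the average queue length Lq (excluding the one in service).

ρ = λ/μ = 4.9/8.4 = 0.5833
For M/M/1: Lq = λ²/(μ(μ-λ))
Lq = 24.01/(8.4 × 3.50)
Lq = 0.8167 vehicles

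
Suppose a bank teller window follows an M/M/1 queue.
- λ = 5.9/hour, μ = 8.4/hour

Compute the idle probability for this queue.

ρ = λ/μ = 5.9/8.4 = 0.7024
P(0) = 1 - ρ = 1 - 0.7024 = 0.2976
The server is idle 29.76% of the time.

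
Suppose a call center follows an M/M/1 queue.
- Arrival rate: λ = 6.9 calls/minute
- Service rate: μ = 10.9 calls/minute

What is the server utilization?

Server utilization: ρ = λ/μ
ρ = 6.9/10.9 = 0.6330
The server is busy 63.30% of the time.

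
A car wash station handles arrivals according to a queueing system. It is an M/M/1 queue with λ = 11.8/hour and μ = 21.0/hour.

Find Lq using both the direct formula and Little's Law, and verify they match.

Method 1 (direct): Lq = λ²/(μ(μ-λ)) = 139.24/(21.0 × 9.20) = 0.7207

Method 2 (Little's Law):
W = 1/(μ-λ) = 1/9.20 = 0.1087
Wq = W - 1/μ = 0.1087 - 0.04762 = 0.06108
Lq = λWq = 11.8 × 0.06108 = 0.7207 ✔ (matches Method 1)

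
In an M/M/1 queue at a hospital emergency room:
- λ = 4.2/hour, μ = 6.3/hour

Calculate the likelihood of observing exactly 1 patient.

ρ = λ/μ = 4.2/6.3 = 0.6667
P(n) = (1-ρ)ρⁿ
P(1) = (1-0.6667) × 0.6667^1
P(1) = 0.3333 × 0.6667
P(1) = 0.2222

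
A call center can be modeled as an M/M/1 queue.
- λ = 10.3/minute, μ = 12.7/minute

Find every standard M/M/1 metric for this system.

Step 1: ρ = λ/μ = 10.3/12.7 = 0.8110
Step 2: L = λ/(μ-λ) = 10.3/2.40 = 4.2917
Step 3: Lq = λ²/(μ(μ-λ)) = 106.09/(12.7×2.40) = 3.4806
Step 4: W = 1/(μ-λ) = 1/2.40 = 0.41667
Step 5: Wq = λ/(μ(μ-λ)) = 10.3/(12.7×2.40) = 0.3379
Step 6: P(0) = 1-ρ = 0.1890
Verify: L = λW = 10.3×0.41667 = 4.2917 ✔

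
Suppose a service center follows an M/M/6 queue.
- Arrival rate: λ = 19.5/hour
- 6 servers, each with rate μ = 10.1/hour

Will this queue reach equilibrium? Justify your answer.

Stability requires ρ = λ/(cμ) < 1
ρ = 19.5/(6 × 10.1) = 19.5/60.60 = 0.3218
Since 0.3218 < 1, the system is STABLE.
The servers are busy 32.18% of the time.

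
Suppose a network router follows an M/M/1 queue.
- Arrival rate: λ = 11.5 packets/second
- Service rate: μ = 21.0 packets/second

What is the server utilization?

Server utilization: ρ = λ/μ
ρ = 11.5/21.0 = 0.5476
The server is busy 54.76% of the time.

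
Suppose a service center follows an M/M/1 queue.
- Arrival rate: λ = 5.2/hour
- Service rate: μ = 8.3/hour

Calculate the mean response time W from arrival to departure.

First, compute utilization: ρ = λ/μ = 5.2/8.3 = 0.6265
For M/M/1: W = 1/(μ-λ)
W = 1/(8.3-5.2) = 1/3.10
W = 0.3226 hours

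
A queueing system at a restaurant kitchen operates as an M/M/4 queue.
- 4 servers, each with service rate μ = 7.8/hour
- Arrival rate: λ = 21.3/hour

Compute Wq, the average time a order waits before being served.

Traffic intensity: ρ = λ/(cμ) = 21.3/(4×7.8) = 0.6827
Since ρ = 0.6827 < 1, system is stable.
Offered load a = λ/μ = cρ = 21.3/7.8 = 2.7308
P₀ = [ Σₙ₌₀^3 aⁿ/n! + a^4/(4!(1-ρ)) ]⁻¹
Σ = a^0/0! + a^1/1! + a^2/2! + a^3/3! = 1.0000 + 2.7308 + 3.7286 + 3.3939 = 10.8533
a^4/(4!(1-ρ)) = 55.6083/(24 × 0.317308) = 7.3021
P₀ = 1/(10.8533 + 7.3021) = 0.05508
Lq = P₀·a^4·ρ / (4!(1-ρ)²) = 0.0550801 × 55.6083 × 0.682692 / (24 × 0.100684) = 0.8653
Wq = Lq/λ = 0.86534/21.3 = 0.04063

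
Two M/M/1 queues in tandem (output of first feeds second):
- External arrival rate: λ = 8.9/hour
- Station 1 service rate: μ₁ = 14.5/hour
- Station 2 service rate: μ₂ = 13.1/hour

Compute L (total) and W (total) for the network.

By Jackson's theorem, each station behaves as independent M/M/1.
Station 1: ρ₁ = 8.9/14.5 = 0.6138, L₁ = ρ₁/(1-ρ₁) = λ/(μ₁-λ) = 8.9/5.60 = 1.5893
Station 2: ρ₂ = 8.9/13.1 = 0.6794, L₂ = ρ₂/(1-ρ₂) = λ/(μ₂-λ) = 8.9/4.20 = 2.1190
Total: L = L₁ + L₂ = 1.5893 + 2.1190 = 3.7083
W = L/λ = 3.7083/8.9 = 0.4167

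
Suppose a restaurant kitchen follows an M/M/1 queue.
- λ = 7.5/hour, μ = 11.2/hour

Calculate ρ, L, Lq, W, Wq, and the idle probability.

Step 1: ρ = λ/μ = 7.5/11.2 = 0.6696
Step 2: L = λ/(μ-λ) = 7.5/3.70 = 2.0270
Step 3: Lq = λ²/(μ(μ-λ)) = 56.25/(11.2×3.70) = 1.3574
Step 4: W = 1/(μ-λ) = 1/3.70 = 0.27027
Step 5: Wq = λ/(μ(μ-λ)) = 7.5/(11.2×3.70) = 0.1810
Step 6: P(0) = 1-ρ = 0.3304
Verify: L = λW = 7.5×0.27027 = 2.0270 ✔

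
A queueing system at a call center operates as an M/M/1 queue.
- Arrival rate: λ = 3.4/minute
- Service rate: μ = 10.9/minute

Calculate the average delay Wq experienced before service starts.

First, compute utilization: ρ = λ/μ = 3.4/10.9 = 0.3119
For M/M/1: Wq = λ/(μ(μ-λ))
Wq = 3.4/(10.9 × (10.9-3.4))
Wq = 3.4/(10.9 × 7.50)
Wq = 0.04159 minutes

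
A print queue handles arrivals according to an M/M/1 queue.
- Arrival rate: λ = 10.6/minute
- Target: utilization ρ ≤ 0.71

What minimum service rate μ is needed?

ρ = λ/μ, so μ = λ/ρ
μ ≥ 10.6/0.71 = 14.9296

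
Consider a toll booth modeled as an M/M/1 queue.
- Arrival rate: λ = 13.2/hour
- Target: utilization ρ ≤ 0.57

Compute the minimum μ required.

ρ = λ/μ, so μ = λ/ρ
μ ≥ 13.2/0.57 = 23.1579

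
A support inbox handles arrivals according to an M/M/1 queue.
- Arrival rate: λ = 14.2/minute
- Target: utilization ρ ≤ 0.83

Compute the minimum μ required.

ρ = λ/μ, so μ = λ/ρ
μ ≥ 14.2/0.83 = 17.1084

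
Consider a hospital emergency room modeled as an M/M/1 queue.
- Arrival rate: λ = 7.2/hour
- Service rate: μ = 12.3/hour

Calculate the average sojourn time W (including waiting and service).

First, compute utilization: ρ = λ/μ = 7.2/12.3 = 0.5854
For M/M/1: W = 1/(μ-λ)
W = 1/(12.3-7.2) = 1/5.10
W = 0.1961 hours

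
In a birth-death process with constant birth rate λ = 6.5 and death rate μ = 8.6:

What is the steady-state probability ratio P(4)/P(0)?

For constant rates: P(n)/P(0) = (λ/μ)^n
P(4)/P(0) = (6.5/8.6)^4 = 0.7558^4 = 0.3263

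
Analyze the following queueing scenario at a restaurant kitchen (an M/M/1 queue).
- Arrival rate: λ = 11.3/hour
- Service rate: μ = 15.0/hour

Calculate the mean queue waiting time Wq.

First, compute utilization: ρ = λ/μ = 11.3/15.0 = 0.7533
For M/M/1: Wq = λ/(μ(μ-λ))
Wq = 11.3/(15.0 × (15.0-11.3))
Wq = 11.3/(15.0 × 3.70)
Wq = 0.2036 hours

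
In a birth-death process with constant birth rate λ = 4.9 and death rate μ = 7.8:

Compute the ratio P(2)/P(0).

For constant rates: P(n)/P(0) = (λ/μ)^n
P(2)/P(0) = (4.9/7.8)^2 = 0.6282^2 = 0.3946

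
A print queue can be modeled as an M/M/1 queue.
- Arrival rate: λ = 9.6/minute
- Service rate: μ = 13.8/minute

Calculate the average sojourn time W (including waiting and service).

First, compute utilization: ρ = λ/μ = 9.6/13.8 = 0.6957
For M/M/1: W = 1/(μ-λ)
W = 1/(13.8-9.6) = 1/4.20
W = 0.2381 minutes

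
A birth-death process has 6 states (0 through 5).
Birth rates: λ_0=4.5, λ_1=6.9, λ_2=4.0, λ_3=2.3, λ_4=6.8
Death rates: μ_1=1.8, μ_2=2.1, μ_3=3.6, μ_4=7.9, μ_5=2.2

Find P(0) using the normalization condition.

Ratios P(n)/P(0) = (λ₀···λₙ₋₁)/(μ₁···μₙ):
P(1)/P(0) = (4.5)/(1.8) = 2.5000
P(2)/P(0) = (4.5×6.9)/(1.8×2.1) = 8.2143
P(3)/P(0) = (4.5×6.9×4.0)/(1.8×2.1×3.6) = 9.1270
P(4)/P(0) = (4.5×6.9×4.0×2.3)/(1.8×2.1×3.6×7.9) = 2.6572
P(5)/P(0) = (4.5×6.9×4.0×2.3×6.8)/(1.8×2.1×3.6×7.9×2.2) = 8.2132

Normalization: ∑ P(n) = 1
P(0) × (1.0000 + 2.5000 + 8.2143 + 9.1270 + 2.6572 + 8.2132) = 1
P(0) × 31.7117 = 1
P(0) = 1/31.7117 = 0.03153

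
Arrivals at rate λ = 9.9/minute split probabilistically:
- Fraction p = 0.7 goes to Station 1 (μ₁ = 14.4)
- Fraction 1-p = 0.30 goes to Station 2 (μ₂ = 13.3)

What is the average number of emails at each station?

Effective rates: λ₁ = 9.9×0.7 = 6.93, λ₂ = 9.9×0.30 = 2.97
Station 1: ρ₁ = 6.93/14.4 = 0.48125, L₁ = ρ₁/(1-ρ₁) = 0.48125/(1-0.48125) = 0.9277
Station 2: ρ₂ = 2.97/13.3 = 0.2233, L₂ = ρ₂/(1-ρ₂) = 0.2233/(1-0.2233) = 0.2875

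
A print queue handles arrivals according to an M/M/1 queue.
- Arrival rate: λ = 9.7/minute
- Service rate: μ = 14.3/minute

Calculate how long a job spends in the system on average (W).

First, compute utilization: ρ = λ/μ = 9.7/14.3 = 0.6783
For M/M/1: W = 1/(μ-λ)
W = 1/(14.3-9.7) = 1/4.60
W = 0.2174 minutes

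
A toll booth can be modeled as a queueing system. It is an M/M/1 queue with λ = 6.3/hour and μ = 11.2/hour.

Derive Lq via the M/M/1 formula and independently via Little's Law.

Method 1 (direct): Lq = λ²/(μ(μ-λ)) = 39.69/(11.2 × 4.90) = 0.7232

Method 2 (Little's Law):
W = 1/(μ-λ) = 1/4.90 = 0.2041
Wq = W - 1/μ = 0.2041 - 0.08929 = 0.1148
Lq = λWq = 6.3 × 0.1148 = 0.7232 ✔ (matches Method 1)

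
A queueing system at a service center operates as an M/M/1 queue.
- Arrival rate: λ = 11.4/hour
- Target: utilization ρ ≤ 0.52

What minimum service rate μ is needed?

ρ = λ/μ, so μ = λ/ρ
μ ≥ 11.4/0.52 = 21.9231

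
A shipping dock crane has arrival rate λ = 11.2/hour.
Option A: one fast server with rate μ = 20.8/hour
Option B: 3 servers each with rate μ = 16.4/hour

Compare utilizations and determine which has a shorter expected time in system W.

Option A: single server μ = 20.8 (M/M/1)
  ρ_A = 11.2/20.8 = 0.5385
  W_A = 1/(μ-λ) = 1/(20.8-11.2) = 1/9.60 = 0.1042

Option B: 3 servers μ = 16.4 (M/M/3)
  ρ_B = λ/(cμ) = 11.2/(3×16.4) = 0.2276
  Offered load a = λ/μ = cρ = 11.2/16.4 = 0.6829
  P₀ = [ Σₙ₌₀^2 aⁿ/n! + a^3/(3!(1-ρ)) ]⁻¹
  Σ = a^0/0! + a^1/1! + a^2/2! = 1.0000 + 0.6829 + 0.2332 = 1.9161
  a^3/(3!(1-ρ)) = 0.3185/(6 × 0.7724) = 0.06873
  P₀ = 1/(1.9161 + 0.06873) = 0.5038
  Lq = P₀·a^3·ρ / (3!(1-ρ)²) = 0.50382 × 0.31851 × 0.22764 / (6 × 0.59654) = 0.01021
  Wq_B = Lq/λ = 0.010206/11.2 = 0.0009113
  W_B = Wq_B + 1/μ = 0.0009113 + 0.06098 = 0.06189

Since W_B = 0.06189 < W_A = 0.1042, Option B (multiple servers) has the shorter time in system.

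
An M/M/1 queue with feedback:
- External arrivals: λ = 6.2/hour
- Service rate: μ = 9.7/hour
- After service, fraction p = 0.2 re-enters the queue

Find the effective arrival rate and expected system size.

Effective arrival rate: λ_eff = λ/(1-p) = 6.2/(1-0.2) = 6.2/0.80 = 7.7500
ρ = λ_eff/μ = 7.7500/9.7 = 0.79897
L = ρ/(1-ρ) = 0.79897/(1-0.79897) = 3.9744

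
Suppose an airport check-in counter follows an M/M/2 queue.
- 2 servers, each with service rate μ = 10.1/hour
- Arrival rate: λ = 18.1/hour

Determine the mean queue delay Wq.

Traffic intensity: ρ = λ/(cμ) = 18.1/(2×10.1) = 0.8960
Since ρ = 0.8960 < 1, system is stable.
Offered load a = λ/μ = cρ = 18.1/10.1 = 1.7921
P₀ = [ Σₙ₌₀^1 aⁿ/n! + a^2/(2!(1-ρ)) ]⁻¹
Σ = a^0/0! + a^1/1! = 1.0000 + 1.7921 = 2.7921
a^2/(2!(1-ρ)) = 3.211548/(2 × 0.1039604) = 15.4460
P₀ = 1/(2.7921 + 15.4460) = 0.05483
Lq = P₀·a^2·ρ / (2!(1-ρ)²) = 0.05483029 × 3.211548 × 0.8960396 / (2 × 0.01080776) = 7.2996
Wq = Lq/λ = 7.2996/18.1 = 0.4033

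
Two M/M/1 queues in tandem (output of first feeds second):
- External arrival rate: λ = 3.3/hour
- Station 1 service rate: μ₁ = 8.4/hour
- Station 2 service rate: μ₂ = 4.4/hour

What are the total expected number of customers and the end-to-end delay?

By Jackson's theorem, each station behaves as independent M/M/1.
Station 1: ρ₁ = 3.3/8.4 = 0.3929, L₁ = ρ₁/(1-ρ₁) = λ/(μ₁-λ) = 3.3/5.10 = 0.6471
Station 2: ρ₂ = 3.3/4.4 = 0.7500, L₂ = ρ₂/(1-ρ₂) = λ/(μ₂-λ) = 3.3/1.10 = 3.0000
Total: L = L₁ + L₂ = 0.6471 + 3.0000 = 3.6471
W = L/λ = 3.6471/3.3 = 1.1052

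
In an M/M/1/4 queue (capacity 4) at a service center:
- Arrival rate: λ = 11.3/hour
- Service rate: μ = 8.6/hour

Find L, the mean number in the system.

ρ = λ/μ = 11.3/8.6 = 1.31395
P₀ = (1-ρ)/(1-ρ^(K+1)) = (1-1.31395)/(1-1.31395^5) = -0.3139/-2.9165 = 0.1076
P_K = P₀×ρ^K = 0.10765 × 1.31395^4 = 0.10765 × 2.9807 = 0.3209
L = ρ[1 - (K+1)ρ^K + Kρ^(K+1)] / [(1-ρ)(1-ρ^(K+1))]
L = 1.31395 × (1 - 5×2.9807 + 4×3.9165) / ((1 - 1.31395) × (1 - 3.9165)) = 2.5292 customers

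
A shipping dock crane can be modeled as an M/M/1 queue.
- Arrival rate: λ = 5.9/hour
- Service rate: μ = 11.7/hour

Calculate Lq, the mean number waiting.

ρ = λ/μ = 5.9/11.7 = 0.5043
For M/M/1: Lq = λ²/(μ(μ-λ))
Lq = 34.81/(11.7 × 5.80)
Lq = 0.5130 containers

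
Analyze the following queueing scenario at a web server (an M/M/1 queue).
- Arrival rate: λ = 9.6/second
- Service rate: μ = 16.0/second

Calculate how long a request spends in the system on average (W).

First, compute utilization: ρ = λ/μ = 9.6/16.0 = 0.6000
For M/M/1: W = 1/(μ-λ)
W = 1/(16.0-9.6) = 1/6.40
W = 0.1562 seconds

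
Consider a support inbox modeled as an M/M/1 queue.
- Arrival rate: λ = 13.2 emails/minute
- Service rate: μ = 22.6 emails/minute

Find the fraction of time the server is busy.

Server utilization: ρ = λ/μ
ρ = 13.2/22.6 = 0.5841
The server is busy 58.41% of the time.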